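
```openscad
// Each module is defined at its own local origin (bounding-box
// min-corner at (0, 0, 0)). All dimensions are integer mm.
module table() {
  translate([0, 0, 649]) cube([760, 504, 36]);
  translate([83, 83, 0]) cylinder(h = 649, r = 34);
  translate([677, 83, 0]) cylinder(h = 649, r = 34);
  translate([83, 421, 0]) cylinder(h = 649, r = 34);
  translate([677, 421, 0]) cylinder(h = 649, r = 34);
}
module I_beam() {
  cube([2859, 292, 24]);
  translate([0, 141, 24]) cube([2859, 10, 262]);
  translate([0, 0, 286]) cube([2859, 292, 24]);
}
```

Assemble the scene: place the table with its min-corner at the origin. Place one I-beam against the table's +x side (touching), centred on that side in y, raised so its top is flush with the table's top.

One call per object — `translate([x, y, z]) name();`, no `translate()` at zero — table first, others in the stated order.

table();
translate([760, 106, 375]) I_beam();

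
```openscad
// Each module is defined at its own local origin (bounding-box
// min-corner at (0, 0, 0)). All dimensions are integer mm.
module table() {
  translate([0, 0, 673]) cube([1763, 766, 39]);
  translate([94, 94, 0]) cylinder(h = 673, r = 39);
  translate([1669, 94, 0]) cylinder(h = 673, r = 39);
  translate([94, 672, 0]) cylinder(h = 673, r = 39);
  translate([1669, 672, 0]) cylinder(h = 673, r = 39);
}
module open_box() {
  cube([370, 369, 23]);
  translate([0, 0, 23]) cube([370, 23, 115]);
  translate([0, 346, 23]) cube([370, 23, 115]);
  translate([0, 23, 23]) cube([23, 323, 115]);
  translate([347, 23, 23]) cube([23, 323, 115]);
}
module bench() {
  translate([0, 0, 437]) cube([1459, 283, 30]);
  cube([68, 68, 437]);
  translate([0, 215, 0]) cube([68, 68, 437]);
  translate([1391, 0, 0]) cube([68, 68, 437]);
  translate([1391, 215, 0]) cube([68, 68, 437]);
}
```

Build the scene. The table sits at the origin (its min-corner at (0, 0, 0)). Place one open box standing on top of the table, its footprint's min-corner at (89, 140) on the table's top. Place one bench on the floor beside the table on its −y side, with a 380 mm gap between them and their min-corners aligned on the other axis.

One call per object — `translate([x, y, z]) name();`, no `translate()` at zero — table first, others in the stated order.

table();
translate([89, 140, 712]) open_box();
translate([0, -663, 0]) bench();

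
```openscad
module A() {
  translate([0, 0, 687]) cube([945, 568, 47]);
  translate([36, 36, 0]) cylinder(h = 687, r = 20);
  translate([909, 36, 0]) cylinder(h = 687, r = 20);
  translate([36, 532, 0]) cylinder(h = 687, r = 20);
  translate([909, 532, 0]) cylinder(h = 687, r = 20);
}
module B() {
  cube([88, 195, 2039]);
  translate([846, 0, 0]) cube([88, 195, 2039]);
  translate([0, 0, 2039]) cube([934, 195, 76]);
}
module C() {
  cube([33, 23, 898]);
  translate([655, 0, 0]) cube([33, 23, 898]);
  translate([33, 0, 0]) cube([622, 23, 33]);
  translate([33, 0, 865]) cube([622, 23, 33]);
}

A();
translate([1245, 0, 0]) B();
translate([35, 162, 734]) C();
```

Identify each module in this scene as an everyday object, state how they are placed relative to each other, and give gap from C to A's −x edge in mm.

A is a table. B is a door frame. C is a picture frame. The door frame is on the floor beside the table on its +x side. The picture frame is on top of the table. The gap from the picture frame to the table's −x edge is 35 mm.

The picture frame's min-x is at 35; the table's min-x is 0; gap = 35 mm.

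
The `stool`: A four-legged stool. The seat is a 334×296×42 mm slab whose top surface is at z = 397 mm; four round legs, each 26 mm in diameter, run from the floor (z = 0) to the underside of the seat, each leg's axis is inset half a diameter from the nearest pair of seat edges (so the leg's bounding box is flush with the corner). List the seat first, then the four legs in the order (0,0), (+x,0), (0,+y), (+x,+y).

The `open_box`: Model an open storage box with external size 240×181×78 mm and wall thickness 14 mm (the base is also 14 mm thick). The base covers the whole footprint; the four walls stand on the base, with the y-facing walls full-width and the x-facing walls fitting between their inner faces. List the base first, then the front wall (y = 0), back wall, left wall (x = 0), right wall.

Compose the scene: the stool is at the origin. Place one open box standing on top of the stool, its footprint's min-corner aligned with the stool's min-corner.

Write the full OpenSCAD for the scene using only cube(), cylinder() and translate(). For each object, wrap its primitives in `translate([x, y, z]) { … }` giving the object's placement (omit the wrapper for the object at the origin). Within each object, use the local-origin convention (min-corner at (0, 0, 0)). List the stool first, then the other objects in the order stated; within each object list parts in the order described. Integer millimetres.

translate([0, 0, 355]) cube([334, 296, 42]);
translate([13, 13, 0]) cylinder(h = 355, r = 13);
translate([321, 13, 0]) cylinder(h = 355, r = 13);
translate([13, 283, 0]) cylinder(h = 355, r = 13);
translate([321, 283, 0]) cylinder(h = 355, r = 13);
translate([0, 0, 397]) {
  cube([240, 181, 14]);
  translate([0, 0, 14]) cube([240, 14, 64]);
  translate([0, 167, 14]) cube([240, 14, 64]);
  translate([0, 14, 14]) cube([14, 153, 64]);
  translate([226, 14, 14]) cube([14, 153, 64]);
}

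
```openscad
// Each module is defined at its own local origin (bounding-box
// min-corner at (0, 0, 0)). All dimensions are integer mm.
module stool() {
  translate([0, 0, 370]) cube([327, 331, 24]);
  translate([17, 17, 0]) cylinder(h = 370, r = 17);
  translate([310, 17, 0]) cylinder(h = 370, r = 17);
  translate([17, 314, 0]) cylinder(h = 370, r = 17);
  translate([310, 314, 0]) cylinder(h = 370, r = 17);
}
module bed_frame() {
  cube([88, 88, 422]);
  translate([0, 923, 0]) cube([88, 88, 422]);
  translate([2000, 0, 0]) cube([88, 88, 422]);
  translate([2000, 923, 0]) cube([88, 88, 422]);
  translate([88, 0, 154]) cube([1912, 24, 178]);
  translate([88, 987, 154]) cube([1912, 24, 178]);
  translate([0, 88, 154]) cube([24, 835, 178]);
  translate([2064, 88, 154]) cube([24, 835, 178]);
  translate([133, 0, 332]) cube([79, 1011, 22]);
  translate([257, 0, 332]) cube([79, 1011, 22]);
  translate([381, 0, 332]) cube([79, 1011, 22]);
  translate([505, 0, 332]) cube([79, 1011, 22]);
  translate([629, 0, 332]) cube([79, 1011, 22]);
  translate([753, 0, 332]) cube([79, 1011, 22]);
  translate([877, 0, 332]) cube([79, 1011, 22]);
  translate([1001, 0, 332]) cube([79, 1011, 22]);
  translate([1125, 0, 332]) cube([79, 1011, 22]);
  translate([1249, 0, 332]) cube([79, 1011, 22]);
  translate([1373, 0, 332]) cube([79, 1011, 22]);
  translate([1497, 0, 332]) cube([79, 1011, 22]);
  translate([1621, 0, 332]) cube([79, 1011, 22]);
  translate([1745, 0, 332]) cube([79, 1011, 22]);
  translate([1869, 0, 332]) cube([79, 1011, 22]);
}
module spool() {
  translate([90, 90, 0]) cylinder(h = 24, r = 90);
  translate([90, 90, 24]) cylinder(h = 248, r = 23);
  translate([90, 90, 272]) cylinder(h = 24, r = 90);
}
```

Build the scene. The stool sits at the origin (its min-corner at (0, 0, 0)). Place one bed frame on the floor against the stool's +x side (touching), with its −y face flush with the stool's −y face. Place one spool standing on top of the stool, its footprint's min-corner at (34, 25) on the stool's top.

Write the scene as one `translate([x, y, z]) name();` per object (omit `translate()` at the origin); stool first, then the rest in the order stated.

stool();
translate([327, 0, 0]) bed_frame();
translate([34, 25, 394]) spool();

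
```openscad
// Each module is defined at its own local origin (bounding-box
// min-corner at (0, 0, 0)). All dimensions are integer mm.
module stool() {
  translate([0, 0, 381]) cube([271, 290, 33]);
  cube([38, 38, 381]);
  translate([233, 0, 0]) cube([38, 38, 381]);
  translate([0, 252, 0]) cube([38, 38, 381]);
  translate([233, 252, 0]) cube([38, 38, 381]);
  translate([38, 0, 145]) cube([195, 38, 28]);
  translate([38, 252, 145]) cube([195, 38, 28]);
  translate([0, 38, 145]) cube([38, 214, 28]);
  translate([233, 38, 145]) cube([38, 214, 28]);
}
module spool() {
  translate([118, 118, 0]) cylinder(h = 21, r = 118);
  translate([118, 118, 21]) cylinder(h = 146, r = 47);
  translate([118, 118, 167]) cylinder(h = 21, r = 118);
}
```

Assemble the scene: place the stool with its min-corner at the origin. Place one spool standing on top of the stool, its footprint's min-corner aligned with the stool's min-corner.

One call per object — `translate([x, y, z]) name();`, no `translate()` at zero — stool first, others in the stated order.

stool();
translate([0, 0, 414]) spool();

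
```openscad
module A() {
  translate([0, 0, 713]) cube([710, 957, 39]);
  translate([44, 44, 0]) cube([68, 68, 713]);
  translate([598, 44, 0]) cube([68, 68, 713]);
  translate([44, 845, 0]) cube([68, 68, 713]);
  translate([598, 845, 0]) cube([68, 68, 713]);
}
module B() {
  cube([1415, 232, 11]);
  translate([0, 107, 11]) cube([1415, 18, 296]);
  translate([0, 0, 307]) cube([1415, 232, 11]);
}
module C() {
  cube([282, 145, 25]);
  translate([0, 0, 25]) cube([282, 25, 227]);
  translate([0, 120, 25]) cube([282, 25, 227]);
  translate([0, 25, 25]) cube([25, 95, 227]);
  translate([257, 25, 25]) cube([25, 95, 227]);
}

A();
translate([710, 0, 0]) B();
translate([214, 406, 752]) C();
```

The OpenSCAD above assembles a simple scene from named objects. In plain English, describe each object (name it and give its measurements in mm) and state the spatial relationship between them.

A is a rectangular dining table. The top is 710×957×39 mm with its upper surface at z = 752 mm. It stands on four 68×68 mm square legs, each inset 44 mm from the nearest pair of top edges, running from the floor to the underside of the top.

B is an I-beam lying along x, 1415 mm long. Overall section height 318 mm. Two flanges 232 mm wide (y) and 11 mm thick, one on the floor and one at the top; a web 18 mm thick runs between them, centred on the flange width.

C is an open-topped rectangular box: outside dimensions 282×145×252 mm, with a uniform wall and base thickness of 25 mm. The base is a full 282×145 slab on the floor; four walls sit on top of the base. The front and back walls (the −y and +y sides) span the full width; the two side walls fit between them.

The I-beam is against the table's +x side, with their −y faces flush. The open box is on top of the table, centred.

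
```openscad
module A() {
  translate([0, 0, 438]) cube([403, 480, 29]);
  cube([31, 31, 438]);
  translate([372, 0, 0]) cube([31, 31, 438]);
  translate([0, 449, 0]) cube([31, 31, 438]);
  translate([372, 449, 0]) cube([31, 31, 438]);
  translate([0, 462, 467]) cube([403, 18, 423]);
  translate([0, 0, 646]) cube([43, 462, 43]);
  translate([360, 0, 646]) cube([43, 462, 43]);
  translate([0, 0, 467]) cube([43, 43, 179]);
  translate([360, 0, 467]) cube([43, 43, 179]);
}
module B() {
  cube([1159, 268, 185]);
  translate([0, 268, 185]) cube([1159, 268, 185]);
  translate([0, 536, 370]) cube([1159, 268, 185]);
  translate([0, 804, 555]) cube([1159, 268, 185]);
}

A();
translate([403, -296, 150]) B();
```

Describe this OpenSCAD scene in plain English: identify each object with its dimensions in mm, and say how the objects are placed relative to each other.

A is a chair: 403×480 mm seat, 29 mm thick, top at z = 467 mm, on four 31 mm square corner legs flush with the seat edges. A 18 mm thick backrest slab spans the full seat width, extending 423 mm above the seat top, its back face flush with the seat's +y edge. Two armrests of 43×43 mm section run along each side from the seat's front edge to the front of the backrest, top faces 222 mm above the seat top and outer faces flush with the seat's x-edges; a 43×43 mm post under the front of each armrest stands on the seat at the front corner.

B is a straight staircase of 4 solid steps. Each step is 1159 mm wide (x), 268 mm deep (y, the going) and 185 mm tall (the rise). The first step rests on the floor; each subsequent step sits one going further in +y and one rise higher in +z, directly behind and above the previous step with no overlap.

The staircase is beside the chair with their tops flush at z = 890.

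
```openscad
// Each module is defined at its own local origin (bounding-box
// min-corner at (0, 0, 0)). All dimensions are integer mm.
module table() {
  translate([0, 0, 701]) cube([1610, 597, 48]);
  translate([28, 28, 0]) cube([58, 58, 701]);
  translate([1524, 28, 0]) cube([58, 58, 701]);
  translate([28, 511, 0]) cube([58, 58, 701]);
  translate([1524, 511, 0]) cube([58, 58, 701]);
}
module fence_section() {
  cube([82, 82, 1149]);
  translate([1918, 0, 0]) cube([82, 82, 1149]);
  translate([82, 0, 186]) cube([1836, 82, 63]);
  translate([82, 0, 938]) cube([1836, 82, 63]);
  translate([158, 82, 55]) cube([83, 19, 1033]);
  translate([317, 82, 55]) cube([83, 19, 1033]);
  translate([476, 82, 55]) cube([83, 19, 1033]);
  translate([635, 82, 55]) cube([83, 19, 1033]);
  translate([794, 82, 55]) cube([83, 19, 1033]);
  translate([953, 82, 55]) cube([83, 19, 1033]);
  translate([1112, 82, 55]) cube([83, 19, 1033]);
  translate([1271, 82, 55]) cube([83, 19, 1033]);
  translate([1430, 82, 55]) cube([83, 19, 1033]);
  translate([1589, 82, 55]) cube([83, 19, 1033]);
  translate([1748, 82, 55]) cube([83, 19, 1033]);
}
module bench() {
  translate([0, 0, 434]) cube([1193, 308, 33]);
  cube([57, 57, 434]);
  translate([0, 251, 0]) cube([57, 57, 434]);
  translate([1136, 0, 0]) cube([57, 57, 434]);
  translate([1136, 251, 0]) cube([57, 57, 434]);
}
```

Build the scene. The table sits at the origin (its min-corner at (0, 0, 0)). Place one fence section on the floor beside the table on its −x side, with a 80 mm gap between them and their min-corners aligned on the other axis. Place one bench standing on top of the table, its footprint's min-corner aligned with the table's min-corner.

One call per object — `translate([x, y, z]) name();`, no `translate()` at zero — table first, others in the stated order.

table();
translate([-2080, 0, 0]) fence_section();
translate([0, 0, 749]) bench();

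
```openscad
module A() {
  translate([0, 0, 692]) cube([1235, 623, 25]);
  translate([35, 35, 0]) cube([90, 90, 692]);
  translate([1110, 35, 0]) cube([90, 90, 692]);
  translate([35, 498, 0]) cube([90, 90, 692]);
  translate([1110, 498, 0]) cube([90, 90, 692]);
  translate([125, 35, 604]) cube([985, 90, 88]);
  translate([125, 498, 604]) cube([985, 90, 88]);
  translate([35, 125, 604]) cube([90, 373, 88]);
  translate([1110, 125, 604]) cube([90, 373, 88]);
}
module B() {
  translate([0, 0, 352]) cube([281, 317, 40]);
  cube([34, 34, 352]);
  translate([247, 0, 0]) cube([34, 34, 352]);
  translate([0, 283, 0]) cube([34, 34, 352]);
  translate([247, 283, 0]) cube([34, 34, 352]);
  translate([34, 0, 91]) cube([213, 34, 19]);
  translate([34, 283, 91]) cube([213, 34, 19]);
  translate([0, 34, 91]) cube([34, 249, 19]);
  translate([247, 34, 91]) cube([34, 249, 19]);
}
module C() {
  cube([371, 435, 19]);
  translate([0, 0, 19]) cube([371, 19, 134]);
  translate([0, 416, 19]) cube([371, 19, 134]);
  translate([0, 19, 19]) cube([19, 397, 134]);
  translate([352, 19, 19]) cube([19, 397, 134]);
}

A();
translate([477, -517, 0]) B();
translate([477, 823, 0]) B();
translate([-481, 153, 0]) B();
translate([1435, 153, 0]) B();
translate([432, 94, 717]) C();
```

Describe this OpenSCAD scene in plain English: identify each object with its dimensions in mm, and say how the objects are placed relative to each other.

A is a table with a 1235×623 mm rectangular top, 25 mm thick, top surface at z = 717 mm, supported by four 90×90 mm square legs, each inset 35 mm from the nearest pair of top edges, running from the floor. Four apron rails, 90 mm thick and 88 mm tall, run between adjacent legs with their top edges flush with the underside of the top and their outer faces flush with the legs' outer faces.

B is a four-legged stool. The seat is a 281×317×40 mm slab whose top surface is at z = 392 mm; four square legs, each 34×34 mm in cross-section, run from the floor (z = 0) to the underside of the seat, each flush with a corner of the seat. Four stretchers, 34 mm wide and 19 mm tall, connect adjacent legs with their undersides at z = 91 mm, each running between the inner faces of the legs it joins and aligned with the legs' outer faces on the other axis.

C is an open storage box with external size 371×435×153 mm and wall thickness 19 mm (the base is also 19 mm thick). The base covers the whole footprint; the four walls stand on the base, with the y-facing walls full-width and the x-facing walls fitting between their inner faces.

Four stools sit around the table at the −y, +y, −x, +x sides. The open box is on top of the table, centred.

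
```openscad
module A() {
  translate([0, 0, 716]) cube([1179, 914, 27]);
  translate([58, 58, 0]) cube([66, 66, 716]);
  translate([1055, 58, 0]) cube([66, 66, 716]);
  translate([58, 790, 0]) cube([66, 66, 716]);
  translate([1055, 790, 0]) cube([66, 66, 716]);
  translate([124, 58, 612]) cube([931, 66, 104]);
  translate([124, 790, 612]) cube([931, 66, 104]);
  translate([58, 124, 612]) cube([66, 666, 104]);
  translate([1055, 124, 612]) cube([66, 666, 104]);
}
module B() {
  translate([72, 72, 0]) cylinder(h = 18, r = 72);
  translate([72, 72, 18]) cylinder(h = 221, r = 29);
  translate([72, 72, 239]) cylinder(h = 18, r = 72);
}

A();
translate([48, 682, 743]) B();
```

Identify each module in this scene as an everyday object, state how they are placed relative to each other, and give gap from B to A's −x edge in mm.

The spool's min-x is at 48; the table's min-x is 0; gap = 48 mm.

A is a table. B is a spool. The spool is on top of the table. The gap from the spool to the table's −x edge is 48 mm.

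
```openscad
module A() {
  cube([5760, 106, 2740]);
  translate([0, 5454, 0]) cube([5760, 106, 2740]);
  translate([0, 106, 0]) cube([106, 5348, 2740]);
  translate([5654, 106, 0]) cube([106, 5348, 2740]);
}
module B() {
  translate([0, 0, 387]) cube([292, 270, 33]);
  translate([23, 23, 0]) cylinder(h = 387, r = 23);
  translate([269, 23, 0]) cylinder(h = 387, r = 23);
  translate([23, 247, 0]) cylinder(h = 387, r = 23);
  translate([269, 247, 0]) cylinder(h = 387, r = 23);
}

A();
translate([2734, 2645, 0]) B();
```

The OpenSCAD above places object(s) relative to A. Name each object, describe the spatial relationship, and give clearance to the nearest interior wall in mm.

Clearances: x = 2628, y = 2539; minimum 2539 mm.

A is a house frame. B is a stool. The stool sits inside the house frame, centred. The clearance to the nearest interior wall is 2539 mm.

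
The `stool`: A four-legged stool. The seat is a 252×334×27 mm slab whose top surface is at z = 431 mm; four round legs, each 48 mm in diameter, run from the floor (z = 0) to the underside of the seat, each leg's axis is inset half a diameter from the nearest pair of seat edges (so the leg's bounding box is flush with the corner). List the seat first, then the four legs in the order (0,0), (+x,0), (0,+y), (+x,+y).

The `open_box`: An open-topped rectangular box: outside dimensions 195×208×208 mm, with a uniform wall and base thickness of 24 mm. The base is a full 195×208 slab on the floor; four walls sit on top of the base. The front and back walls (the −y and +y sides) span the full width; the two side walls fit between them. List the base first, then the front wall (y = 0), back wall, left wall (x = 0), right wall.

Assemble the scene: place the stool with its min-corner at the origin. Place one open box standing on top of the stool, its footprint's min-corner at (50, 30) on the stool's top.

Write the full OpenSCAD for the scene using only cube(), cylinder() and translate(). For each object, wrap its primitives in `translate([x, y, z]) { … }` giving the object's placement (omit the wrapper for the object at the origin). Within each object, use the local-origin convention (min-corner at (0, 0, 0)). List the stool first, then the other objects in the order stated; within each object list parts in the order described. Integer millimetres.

translate([0, 0, 404]) cube([252, 334, 27]);
translate([24, 24, 0]) cylinder(h = 404, r = 24);
translate([228, 24, 0]) cylinder(h = 404, r = 24);
translate([24, 310, 0]) cylinder(h = 404, r = 24);
translate([228, 310, 0]) cylinder(h = 404, r = 24);
translate([50, 30, 431]) {
  cube([195, 208, 24]);
  translate([0, 0, 24]) cube([195, 24, 184]);
  translate([0, 184, 24]) cube([195, 24, 184]);
  translate([0, 24, 24]) cube([24, 160, 184]);
  translate([171, 24, 24]) cube([24, 160, 184]);
}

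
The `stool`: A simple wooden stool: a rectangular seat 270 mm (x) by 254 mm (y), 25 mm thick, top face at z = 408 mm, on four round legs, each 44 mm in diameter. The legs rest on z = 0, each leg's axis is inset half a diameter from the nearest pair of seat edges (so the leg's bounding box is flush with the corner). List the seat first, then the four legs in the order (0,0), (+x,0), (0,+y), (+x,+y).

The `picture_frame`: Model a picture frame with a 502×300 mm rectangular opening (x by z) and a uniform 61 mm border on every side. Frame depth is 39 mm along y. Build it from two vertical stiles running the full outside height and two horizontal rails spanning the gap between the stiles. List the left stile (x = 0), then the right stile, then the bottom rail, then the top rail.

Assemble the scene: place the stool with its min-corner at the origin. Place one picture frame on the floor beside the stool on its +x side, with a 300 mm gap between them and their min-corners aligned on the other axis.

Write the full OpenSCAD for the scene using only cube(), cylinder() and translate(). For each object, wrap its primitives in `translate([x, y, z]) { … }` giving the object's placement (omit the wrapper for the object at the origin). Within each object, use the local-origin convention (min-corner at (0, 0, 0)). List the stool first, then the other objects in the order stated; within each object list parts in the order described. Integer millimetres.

translate([0, 0, 383]) cube([270, 254, 25]);
translate([22, 22, 0]) cylinder(h = 383, r = 22);
translate([248, 22, 0]) cylinder(h = 383, r = 22);
translate([22, 232, 0]) cylinder(h = 383, r = 22);
translate([248, 232, 0]) cylinder(h = 383, r = 22);
translate([570, 0, 0]) {
  cube([61, 39, 422]);
  translate([563, 0, 0]) cube([61, 39, 422]);
  translate([61, 0, 0]) cube([502, 39, 61]);
  translate([61, 0, 361]) cube([502, 39, 61]);
}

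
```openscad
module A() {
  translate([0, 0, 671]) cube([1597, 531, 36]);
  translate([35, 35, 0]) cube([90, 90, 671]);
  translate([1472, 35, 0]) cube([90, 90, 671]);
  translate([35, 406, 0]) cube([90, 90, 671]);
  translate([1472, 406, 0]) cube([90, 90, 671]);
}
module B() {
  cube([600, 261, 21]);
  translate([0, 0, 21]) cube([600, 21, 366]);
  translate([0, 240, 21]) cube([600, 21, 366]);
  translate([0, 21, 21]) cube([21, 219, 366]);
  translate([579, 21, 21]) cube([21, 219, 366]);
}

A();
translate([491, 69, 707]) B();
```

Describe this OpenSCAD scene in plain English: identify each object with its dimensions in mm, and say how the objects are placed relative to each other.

A is a table: top 1597 mm (x) × 531 mm (y), 36 mm thick, upper face at z = 707 mm, on four 90×90 mm square legs, each inset 35 mm from the nearest pair of top edges, running from z = 0 to the bottom of the top.

B is an open storage box with external size 600×261×387 mm and wall thickness 21 mm (the base is also 21 mm thick). The base covers the whole footprint; the four walls stand on the base, with the y-facing walls full-width and the x-facing walls fitting between their inner faces.

The open box is on top of the table.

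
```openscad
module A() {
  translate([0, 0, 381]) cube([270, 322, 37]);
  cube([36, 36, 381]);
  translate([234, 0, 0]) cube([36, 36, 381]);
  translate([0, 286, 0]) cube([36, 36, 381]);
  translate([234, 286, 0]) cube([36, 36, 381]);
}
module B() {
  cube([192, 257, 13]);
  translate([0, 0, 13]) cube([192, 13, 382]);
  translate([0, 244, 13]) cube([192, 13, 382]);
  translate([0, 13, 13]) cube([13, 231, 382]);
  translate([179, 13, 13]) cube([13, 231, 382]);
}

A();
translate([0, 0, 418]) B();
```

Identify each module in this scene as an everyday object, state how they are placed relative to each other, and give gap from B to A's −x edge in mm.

The open box's min-x is at 0; the stool's min-x is 0; gap = 0 mm.

A is a stool. B is an open box. The open box is on top of the stool. The gap from the open box to the stool's −x edge is 0 mm.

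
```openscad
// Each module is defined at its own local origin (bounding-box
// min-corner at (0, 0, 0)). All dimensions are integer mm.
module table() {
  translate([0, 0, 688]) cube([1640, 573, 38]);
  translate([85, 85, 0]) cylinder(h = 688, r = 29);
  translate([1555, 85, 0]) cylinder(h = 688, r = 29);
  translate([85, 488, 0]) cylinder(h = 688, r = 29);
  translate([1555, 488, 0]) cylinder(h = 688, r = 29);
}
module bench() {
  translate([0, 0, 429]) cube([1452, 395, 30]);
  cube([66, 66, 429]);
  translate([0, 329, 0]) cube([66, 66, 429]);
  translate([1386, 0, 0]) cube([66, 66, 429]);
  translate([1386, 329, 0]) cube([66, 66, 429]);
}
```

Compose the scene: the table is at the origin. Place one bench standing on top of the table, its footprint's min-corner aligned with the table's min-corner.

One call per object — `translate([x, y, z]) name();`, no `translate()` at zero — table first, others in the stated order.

table();
translate([0, 0, 726]) bench();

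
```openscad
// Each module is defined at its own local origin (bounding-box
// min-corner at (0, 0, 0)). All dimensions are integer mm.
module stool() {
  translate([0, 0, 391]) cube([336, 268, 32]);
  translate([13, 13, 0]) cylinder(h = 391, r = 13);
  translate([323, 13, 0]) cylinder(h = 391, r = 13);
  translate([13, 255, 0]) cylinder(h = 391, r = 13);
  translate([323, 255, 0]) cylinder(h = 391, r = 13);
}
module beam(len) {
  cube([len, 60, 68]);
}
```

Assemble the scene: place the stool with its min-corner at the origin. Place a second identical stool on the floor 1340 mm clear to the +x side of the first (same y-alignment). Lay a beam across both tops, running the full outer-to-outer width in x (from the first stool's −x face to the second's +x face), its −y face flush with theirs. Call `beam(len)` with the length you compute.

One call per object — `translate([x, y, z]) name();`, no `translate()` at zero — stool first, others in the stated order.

stool();
translate([1676, 0, 0]) stool();
translate([0, 0, 423]) beam(2012);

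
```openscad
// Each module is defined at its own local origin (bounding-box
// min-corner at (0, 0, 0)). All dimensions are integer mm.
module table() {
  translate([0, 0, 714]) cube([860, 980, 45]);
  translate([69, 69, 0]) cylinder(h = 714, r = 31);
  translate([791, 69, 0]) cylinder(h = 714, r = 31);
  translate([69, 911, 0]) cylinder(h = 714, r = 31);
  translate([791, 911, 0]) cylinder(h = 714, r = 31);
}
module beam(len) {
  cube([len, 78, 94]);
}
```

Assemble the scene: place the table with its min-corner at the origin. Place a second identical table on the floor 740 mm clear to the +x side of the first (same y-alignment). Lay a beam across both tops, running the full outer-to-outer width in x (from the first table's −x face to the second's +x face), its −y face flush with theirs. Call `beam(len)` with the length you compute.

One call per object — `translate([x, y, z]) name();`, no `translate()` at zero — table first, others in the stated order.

table();
translate([1600, 0, 0]) table();
translate([0, 0, 759]) beam(2460);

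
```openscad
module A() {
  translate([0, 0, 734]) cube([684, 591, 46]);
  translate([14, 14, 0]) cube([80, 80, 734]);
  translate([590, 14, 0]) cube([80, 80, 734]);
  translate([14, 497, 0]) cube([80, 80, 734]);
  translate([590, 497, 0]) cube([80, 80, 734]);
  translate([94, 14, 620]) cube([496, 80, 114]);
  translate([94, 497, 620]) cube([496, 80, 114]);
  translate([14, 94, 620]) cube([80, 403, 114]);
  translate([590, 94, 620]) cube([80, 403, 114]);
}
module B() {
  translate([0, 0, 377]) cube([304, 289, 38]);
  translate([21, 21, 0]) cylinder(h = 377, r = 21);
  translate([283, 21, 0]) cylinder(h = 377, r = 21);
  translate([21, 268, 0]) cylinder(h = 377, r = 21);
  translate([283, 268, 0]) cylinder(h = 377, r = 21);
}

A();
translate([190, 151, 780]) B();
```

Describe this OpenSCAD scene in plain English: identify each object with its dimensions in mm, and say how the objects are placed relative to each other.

A is a rectangular dining table. The top is 684×591×46 mm with its upper surface at z = 780 mm. It stands on four 80×80 mm square legs, each inset 14 mm from the nearest pair of top edges, running from the floor to the underside of the top. Four apron rails, 80 mm thick and 114 mm tall, run between adjacent legs with their top edges flush with the underside of the top and their outer faces flush with the legs' outer faces.

B is a four-legged stool. The seat is 304×289 mm, 38 mm thick, top at z = 415 mm. It stands on four round legs, each 42 mm in diameter, from z = 0 to the seat underside, each leg's axis is inset half a diameter from the nearest pair of seat edges (so the leg's bounding box is flush with the corner).

The stool is on top of the table, centred.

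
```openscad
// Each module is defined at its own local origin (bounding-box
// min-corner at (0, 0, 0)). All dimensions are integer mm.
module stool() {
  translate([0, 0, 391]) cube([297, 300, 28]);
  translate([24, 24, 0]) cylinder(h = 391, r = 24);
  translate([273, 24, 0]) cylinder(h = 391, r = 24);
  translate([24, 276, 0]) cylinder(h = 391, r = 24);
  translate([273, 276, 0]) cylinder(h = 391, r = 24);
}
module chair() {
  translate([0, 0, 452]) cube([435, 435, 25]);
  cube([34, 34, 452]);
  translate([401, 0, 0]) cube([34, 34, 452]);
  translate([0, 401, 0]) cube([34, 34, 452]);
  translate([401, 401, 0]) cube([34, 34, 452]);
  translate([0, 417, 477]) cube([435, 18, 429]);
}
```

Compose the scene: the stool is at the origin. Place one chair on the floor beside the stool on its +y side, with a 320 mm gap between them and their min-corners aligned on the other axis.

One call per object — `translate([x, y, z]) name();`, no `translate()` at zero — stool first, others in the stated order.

stool();
translate([0, 620, 0]) chair();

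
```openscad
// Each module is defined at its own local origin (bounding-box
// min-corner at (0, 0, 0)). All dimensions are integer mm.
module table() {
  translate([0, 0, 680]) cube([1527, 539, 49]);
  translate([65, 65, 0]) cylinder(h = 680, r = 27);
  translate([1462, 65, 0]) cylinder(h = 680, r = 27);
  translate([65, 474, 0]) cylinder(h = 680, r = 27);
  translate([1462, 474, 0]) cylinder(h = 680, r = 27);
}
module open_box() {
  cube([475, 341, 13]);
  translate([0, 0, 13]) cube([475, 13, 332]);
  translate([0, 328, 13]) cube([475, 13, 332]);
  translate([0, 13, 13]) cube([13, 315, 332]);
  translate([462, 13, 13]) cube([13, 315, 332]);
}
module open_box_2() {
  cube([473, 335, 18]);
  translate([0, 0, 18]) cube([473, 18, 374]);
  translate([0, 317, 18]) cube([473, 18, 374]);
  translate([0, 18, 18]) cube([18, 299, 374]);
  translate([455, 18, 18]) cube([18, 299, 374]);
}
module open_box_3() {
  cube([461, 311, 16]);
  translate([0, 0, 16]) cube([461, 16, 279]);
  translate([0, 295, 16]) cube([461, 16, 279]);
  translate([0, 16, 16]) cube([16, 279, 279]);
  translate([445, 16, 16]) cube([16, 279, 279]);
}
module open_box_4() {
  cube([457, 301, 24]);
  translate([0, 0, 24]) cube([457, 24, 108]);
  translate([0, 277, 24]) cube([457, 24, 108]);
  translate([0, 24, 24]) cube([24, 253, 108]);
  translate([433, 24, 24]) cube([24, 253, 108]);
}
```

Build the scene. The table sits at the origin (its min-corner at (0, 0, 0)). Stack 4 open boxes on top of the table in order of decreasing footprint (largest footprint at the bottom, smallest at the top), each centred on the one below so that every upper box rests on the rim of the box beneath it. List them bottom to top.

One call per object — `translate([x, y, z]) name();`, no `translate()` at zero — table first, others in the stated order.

table();
translate([526, 99, 729]) open_box();
translate([527, 102, 1074]) open_box_2();
translate([533, 114, 1466]) open_box_3();
translate([535, 119, 1761]) open_box_4();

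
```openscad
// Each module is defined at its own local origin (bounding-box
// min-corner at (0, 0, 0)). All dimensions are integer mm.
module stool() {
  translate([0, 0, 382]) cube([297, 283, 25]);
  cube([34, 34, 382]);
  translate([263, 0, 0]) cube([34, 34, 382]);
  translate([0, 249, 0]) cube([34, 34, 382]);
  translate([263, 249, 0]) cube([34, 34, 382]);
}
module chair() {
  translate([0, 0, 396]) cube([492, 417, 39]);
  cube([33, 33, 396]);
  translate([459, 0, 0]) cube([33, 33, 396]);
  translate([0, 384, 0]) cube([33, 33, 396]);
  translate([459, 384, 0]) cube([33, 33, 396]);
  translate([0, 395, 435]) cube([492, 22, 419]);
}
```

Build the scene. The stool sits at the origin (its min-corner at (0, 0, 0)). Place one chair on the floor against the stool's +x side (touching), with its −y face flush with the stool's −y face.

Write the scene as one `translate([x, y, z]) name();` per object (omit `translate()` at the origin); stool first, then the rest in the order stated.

stool();
translate([297, 0, 0]) chair();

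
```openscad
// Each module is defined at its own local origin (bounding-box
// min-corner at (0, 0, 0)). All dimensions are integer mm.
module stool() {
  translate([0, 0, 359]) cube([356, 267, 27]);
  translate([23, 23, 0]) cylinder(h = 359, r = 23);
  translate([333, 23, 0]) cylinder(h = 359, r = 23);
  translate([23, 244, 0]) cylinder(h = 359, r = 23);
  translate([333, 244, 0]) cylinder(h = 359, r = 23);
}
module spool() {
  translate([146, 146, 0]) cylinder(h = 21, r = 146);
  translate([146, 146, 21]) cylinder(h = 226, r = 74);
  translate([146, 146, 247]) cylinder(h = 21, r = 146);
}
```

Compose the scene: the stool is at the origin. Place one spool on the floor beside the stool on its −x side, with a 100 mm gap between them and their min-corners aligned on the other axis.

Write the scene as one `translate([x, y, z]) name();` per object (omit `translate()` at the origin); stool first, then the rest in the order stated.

stool();
translate([-392, 0, 0]) spool();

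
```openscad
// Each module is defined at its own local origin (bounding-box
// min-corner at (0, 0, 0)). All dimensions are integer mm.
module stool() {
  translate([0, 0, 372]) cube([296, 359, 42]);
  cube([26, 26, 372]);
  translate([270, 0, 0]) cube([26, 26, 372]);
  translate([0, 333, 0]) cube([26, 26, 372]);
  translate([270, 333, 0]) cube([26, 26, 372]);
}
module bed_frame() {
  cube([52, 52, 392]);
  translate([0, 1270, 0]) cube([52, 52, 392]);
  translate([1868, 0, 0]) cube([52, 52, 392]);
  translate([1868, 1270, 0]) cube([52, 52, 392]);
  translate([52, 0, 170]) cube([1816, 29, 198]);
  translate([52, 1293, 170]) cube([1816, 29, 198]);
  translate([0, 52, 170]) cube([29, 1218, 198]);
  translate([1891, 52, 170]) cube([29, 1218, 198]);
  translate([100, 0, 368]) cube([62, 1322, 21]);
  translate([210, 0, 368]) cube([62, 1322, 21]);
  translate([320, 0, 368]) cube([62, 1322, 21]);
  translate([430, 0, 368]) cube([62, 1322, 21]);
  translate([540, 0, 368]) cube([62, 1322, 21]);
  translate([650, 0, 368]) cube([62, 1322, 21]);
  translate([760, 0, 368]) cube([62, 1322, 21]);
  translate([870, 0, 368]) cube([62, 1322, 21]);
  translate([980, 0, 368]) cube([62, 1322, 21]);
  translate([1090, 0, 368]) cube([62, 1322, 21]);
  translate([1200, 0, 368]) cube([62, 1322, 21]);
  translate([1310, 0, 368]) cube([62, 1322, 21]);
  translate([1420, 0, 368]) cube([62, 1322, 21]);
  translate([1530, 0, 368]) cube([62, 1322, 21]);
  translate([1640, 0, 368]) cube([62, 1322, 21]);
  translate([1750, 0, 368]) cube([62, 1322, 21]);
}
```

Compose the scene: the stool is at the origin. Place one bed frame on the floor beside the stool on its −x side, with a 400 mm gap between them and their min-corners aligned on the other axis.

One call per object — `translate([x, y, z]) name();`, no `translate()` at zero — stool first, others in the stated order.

stool();
translate([-2320, 0, 0]) bed_frame();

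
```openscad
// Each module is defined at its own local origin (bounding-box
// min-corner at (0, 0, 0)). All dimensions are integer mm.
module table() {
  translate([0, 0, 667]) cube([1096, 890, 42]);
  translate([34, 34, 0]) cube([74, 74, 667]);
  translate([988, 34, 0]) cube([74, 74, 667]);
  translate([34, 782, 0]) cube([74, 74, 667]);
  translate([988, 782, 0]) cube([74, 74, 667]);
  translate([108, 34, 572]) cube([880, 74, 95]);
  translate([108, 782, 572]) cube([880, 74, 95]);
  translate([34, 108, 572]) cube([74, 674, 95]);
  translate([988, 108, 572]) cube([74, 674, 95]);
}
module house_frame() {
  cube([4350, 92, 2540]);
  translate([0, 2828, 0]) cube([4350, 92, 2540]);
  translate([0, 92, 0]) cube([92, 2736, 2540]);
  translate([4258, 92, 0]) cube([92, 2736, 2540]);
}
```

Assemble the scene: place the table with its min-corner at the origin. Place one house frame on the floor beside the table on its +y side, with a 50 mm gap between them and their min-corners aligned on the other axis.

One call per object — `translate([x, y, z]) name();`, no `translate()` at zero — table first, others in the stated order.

table();
translate([0, 940, 0]) house_frame();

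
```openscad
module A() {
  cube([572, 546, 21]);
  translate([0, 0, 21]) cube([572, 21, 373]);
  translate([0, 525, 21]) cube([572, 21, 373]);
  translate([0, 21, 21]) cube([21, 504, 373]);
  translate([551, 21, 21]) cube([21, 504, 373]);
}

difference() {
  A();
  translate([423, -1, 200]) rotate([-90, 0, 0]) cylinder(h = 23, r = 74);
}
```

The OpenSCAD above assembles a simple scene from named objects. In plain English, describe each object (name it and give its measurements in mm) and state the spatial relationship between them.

A is an open-topped rectangular box: outside dimensions 572×546×394 mm, with a uniform wall and base thickness of 21 mm. The base is a full 572×546 slab on the floor; four walls sit on top of the base. The front and back walls (the −y and +y sides) span the full width; the two side walls fit between them.

The open box has a circular hole of radius 74 mm through its front wall, centred at (x = 423, z = 200).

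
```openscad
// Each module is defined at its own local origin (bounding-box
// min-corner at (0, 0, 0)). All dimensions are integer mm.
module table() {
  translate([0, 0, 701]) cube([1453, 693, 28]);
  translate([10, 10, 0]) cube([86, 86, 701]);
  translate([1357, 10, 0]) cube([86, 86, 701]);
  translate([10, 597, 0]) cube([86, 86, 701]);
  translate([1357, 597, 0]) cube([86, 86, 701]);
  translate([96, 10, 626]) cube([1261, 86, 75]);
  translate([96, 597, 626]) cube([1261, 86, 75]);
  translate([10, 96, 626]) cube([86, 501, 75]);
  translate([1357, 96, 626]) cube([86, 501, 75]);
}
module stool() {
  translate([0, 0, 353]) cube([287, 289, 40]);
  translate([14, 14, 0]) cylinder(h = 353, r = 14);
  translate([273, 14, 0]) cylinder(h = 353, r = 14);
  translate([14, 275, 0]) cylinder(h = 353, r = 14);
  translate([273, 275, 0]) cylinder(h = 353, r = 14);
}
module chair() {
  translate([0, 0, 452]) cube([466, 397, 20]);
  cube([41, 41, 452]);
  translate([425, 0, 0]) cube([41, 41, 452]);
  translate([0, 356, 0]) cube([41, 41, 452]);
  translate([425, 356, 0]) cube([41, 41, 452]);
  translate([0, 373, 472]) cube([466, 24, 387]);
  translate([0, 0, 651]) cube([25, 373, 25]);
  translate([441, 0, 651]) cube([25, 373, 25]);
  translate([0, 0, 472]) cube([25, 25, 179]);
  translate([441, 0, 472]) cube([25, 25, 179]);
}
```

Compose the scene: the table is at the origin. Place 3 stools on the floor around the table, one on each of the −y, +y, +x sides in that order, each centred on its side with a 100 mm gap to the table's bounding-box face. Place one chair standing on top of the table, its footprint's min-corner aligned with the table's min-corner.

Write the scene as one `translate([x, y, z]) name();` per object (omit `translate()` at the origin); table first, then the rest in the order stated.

table();
translate([583, -389, 0]) stool();
translate([583, 793, 0]) stool();
translate([1553, 202, 0]) stool();
translate([0, 0, 729]) chair();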